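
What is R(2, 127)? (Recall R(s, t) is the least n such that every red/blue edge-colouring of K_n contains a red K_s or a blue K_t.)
R(2, 127) = 127

R(2, k) = k for all k ≥ 2: in a 2-colouring of K_k, either some edge is red (a red K_2) or all edges are blue (a blue K_k). And K_{126} coloured all-blue has no blue K_127, so R(2, 127) > 126. Hence R(2, 127) = 127.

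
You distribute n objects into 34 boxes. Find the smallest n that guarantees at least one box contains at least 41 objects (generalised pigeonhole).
n = (41 − 1)·34 + 1 = 1361

By the generalised pigeonhole principle, to guarantee some box contains ≥ r objects we need more than (r − 1) · k objects total. Threshold: n = (r − 1) · k + 1. With r = 41 and k = 34: n = 40 · 34 + 1 = 1360 + 1 = 1361. For n = 1360 = 40 · 34, we can put exactly 40 objects in every box, avoiding 41 in any single one — so 1361 is tight.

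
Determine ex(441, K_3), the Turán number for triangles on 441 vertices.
ex(441, K_3) = ⌊441^2/4⌋ = 48620

Mantel (1907): a triangle-free graph on n vertices has at most ⌊n^2/4⌋ edges, with equality for the complete bipartite graph K_{⌊n/2⌋, ⌈n/2⌉}. For n = 441: ⌊441^2/4⌋ = ⌊194481/4⌋ = 48620. The extremal graph is K_{220, 221}, which has 220·221 = 48620 edges.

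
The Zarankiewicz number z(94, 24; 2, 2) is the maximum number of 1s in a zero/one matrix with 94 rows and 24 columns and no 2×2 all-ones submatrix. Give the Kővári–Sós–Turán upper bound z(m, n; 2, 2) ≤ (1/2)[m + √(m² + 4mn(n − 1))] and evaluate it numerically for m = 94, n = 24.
z(94, 24; 2, 2) ≤ (1/2)[94 + √(94² + 4·94·24·23)] = (1/2)[94 + √216388] = 279.5876

Kővári–Sós–Turán: let r_1, ..., r_94 be the row sums and z = Σ r_i the total number of 1s. Each pair of columns can share at most one row with both entries 1 (else a 2×2 all-ones block appears), so Σ_i C(r_i, 2) ≤ C(24, 2) = 276. By convexity Σ_i C(r_i, 2) ≥ 94·C(z/94, 2) = z(z − 94)/(2·94), giving z² − 94z − 94·24·23 ≤ 0 and hence z ≤ (1/2)[94 + √(8836 + 4·51888)] = (1/2)[94 + √216388] ≈ (1/2)(94 + 465.1752) = 279.5876.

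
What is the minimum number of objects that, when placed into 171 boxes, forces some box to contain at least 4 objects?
n = (4 − 1)·171 + 1 = 514

By the generalised pigeonhole principle, to guarantee some box contains ≥ r objects we need more than (r − 1) · k objects total. Threshold: n = (r − 1) · k + 1. With r = 4 and k = 171: n = 3 · 171 + 1 = 513 + 1 = 514. For n = 513 = 3 · 171, we can put exactly 3 objects in every box, avoiding 4 in any single one — so 514 is tight.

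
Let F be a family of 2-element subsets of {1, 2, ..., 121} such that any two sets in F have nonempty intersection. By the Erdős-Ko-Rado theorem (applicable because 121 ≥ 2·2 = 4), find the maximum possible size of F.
max |F| = C(120, 1) = 120

The Erdős-Ko-Rado theorem states: for n ≥ 2k, an intersecting family of k-subsets of an n-element set has size at most C(n − 1, k − 1), with equality for 'star' families {A ⊆ [n] : |A| = k, i ∈ A} (fix an element i). For n = 121, k = 2: C(120, 1) = 120.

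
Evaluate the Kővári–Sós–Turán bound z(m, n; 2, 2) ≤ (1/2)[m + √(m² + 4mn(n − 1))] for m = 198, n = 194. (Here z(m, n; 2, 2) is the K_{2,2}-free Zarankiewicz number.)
z(198, 194; 2, 2) ≤ (1/2)[198 + √(198² + 4·198·194·193)] = (1/2)[198 + √29693268] = 2823.5765

Kővári–Sós–Turán: let r_1, ..., r_198 be the row sums and z = Σ r_i the total number of 1s. Each pair of columns can share at most one row with both entries 1 (else a 2×2 all-ones block appears), so Σ_i C(r_i, 2) ≤ C(194, 2) = 18721. By convexity Σ_i C(r_i, 2) ≥ 198·C(z/198, 2) = z(z − 198)/(2·198), giving z² − 198z − 198·194·193 ≤ 0 and hence z ≤ (1/2)[198 + √(39204 + 4·7413516)] = (1/2)[198 + √29693268] ≈ (1/2)(198 + 5449.153) = 2823.5765.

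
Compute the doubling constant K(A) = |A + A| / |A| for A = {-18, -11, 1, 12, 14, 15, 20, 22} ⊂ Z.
K = |A + A| / |A| = 33/8

Enumerate A + A = {a + b : a, b ∈ A}. With |A| = 8, there are |A|^2 = 64 ordered sum pairs; collecting distinct values, A + A = {-36, -29, -22, -17, -10, -6, -4, -3, 1, 2, 3, 4, 9, 11, 13, 15, 16, 21, 23, 24, 26, 27, 28, 29, 30, 32, 34, 35, 36, 37, 40, 42, 44}, so |A + A| = 33. Thus K = 33/8. For comparison, the minimum possible |A + A| over all 8-element sets is 2·8 − 1 = 15 (so min K = 15/8), attained only by arithmetic progressions.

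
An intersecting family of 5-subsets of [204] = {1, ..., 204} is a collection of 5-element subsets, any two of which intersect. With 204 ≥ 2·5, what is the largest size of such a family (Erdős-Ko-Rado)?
max |F| = C(203, 4) = 68685050

Erdős-Ko-Rado (1961): when n ≥ 2k, max |F| = C(n−1, k−1). The bound is attained by the star {A : i ∈ A} for any fixed i ∈ [n]. Here C(204−1, 5−1) = C(203, 4) = 68685050.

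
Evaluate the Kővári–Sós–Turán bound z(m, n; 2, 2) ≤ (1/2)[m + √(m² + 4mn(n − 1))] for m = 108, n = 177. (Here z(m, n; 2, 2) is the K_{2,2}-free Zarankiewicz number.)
z(108, 177; 2, 2) ≤ (1/2)[108 + √(108² + 4·108·177·176)] = (1/2)[108 + √13469328] = 1889.0292

Kővári–Sós–Turán: let r_1, ..., r_108 be the row sums and z = Σ r_i the total number of 1s. Each pair of columns can share at most one row with both entries 1 (else a 2×2 all-ones block appears), so Σ_i C(r_i, 2) ≤ C(177, 2) = 15576. By convexity Σ_i C(r_i, 2) ≥ 108·C(z/108, 2) = z(z − 108)/(2·108), giving z² − 108z − 108·177·176 ≤ 0 and hence z ≤ (1/2)[108 + √(11664 + 4·3364416)] = (1/2)[108 + √13469328] ≈ (1/2)(108 + 3670.0583) = 1889.0292.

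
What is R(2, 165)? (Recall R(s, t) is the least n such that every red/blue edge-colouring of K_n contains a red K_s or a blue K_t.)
R(2, 165) = 165

R(2, k) = k for all k ≥ 2: in a 2-colouring of K_k, either some edge is red (a red K_2) or all edges are blue (a blue K_k). And K_{164} coloured all-blue has no blue K_165, so R(2, 165) > 164. Hence R(2, 165) = 165.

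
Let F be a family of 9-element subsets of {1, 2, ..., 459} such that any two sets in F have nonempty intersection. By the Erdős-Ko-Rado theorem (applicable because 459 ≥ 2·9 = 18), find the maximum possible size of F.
max |F| = C(458, 8) = 45155060190495541

The Erdős-Ko-Rado theorem states: for n ≥ 2k, an intersecting family of k-subsets of an n-element set has size at most C(n − 1, k − 1), with equality for 'star' families {A ⊆ [n] : |A| = k, i ∈ A} (fix an element i). For n = 459, k = 9: C(458, 8) = 45155060190495541.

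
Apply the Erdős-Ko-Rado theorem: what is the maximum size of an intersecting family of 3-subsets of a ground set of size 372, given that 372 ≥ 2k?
max |F| = C(371, 2) = 68635

The Erdős-Ko-Rado theorem states: for n ≥ 2k, an intersecting family of k-subsets of an n-element set has size at most C(n − 1, k − 1), with equality for 'star' families {A ⊆ [n] : |A| = k, i ∈ A} (fix an element i). For n = 372, k = 3: C(371, 2) = 68635.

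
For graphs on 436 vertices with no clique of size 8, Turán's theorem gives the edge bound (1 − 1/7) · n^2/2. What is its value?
Turán density bound = (6/7) · 436^2/2 = 570288/7 ≈ 81469.7143

Turán's theorem: ex(n, K_{r+1}) is achieved by the complete r-partite Turán graph T(n, r) with parts as balanced as possible, and is at most (1 − 1/r) · n^2/2. For r = 7, n = 436: the density bound is (6/7) · 190096/2 = 570288/7 ≈ 81469.7143. The integer-valued extremum is e(T(436, 7)) = 81469, which is strictly less than the density bound 570288/7 since 7 ∤ 436 (the parts of T(436, 7) cannot all be equal).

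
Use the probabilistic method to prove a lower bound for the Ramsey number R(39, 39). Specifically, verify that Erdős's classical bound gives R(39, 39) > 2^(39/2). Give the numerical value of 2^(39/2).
2^(39/2) = 741455.2002; so R(39, 39) > 741455.2002

Colour each edge of K_n uniformly at random with red/blue. The expected number of monochromatic K_39 is C(n, 39) · 2 · 2^(−C(39,2)). If C(n, 39) · 2^(1 − C(39,2)) < 1, then with positive probability no monochromatic K_39 exists, so R(39, 39) > n. The standard estimate C(n, 39) ≤ n^39/39! shows this inequality holds whenever n ≤ 2^(39/2) (since 39! · 2^(C(39,2) − 1) > 2^(39^2/2) ≥ n^39). Hence R(39, 39) > 2^(39/2) = 741455.2002.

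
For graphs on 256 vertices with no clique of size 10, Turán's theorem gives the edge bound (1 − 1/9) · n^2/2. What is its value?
Turán density bound = (8/9) · 256^2/2 = 262144/9 ≈ 29127.1111

Turán's theorem: ex(n, K_{r+1}) is achieved by the complete r-partite Turán graph T(n, r) with parts as balanced as possible, and is at most (1 − 1/r) · n^2/2. For r = 9, n = 256: the density bound is (8/9) · 65536/2 = 262144/9 ≈ 29127.1111. The integer-valued extremum is e(T(256, 9)) = 29126, which is strictly less than the density bound 262144/9 since 9 ∤ 256 (the parts of T(256, 9) cannot all be equal).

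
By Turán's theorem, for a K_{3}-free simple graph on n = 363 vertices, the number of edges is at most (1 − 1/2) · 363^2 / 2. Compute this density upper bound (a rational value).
Turán density bound = (1/2) · 363^2/2 = 131769/4 ≈ 32942.25

Turán's theorem: ex(n, K_{r+1}) is achieved by the complete r-partite Turán graph T(n, r) with parts as balanced as possible, and is at most (1 − 1/r) · n^2/2. For r = 2, n = 363: the density bound is (1/2) · 131769/2 = 131769/4 ≈ 32942.25. The integer-valued extremum is e(T(363, 2)) = 32942, which is strictly less than the density bound 131769/4 since 2 ∤ 363 (the parts of T(363, 2) cannot all be equal).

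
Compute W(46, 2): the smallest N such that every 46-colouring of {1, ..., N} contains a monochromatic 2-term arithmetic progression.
W(46, 2) = 46 + 1 = 47

A 2-term AP is any pair of integers, so a monochromatic 2-AP exists iff some colour is used at least twice. With 46 colours, the colouring i ↦ i on {1, ..., 46} uses each colour once, avoiding any monochromatic pair, so W(46, 2) > 46. For {1, ..., 47}, pigeonhole forces two integers of the same colour, which form a monochromatic 2-AP. Hence W(46, 2) = 47.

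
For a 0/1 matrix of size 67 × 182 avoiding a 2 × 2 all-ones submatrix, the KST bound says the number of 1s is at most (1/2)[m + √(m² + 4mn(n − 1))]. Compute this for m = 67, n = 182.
z(67, 182; 2, 2) ≤ (1/2)[67 + √(67² + 4·67·182·181)] = (1/2)[67 + √8832945] = 1519.5135

Kővári–Sós–Turán: let r_1, ..., r_67 be the row sums and z = Σ r_i the total number of 1s. Each pair of columns can share at most one row with both entries 1 (else a 2×2 all-ones block appears), so Σ_i C(r_i, 2) ≤ C(182, 2) = 16471. By convexity Σ_i C(r_i, 2) ≥ 67·C(z/67, 2) = z(z − 67)/(2·67), giving z² − 67z − 67·182·181 ≤ 0 and hence z ≤ (1/2)[67 + √(4489 + 4·2207114)] = (1/2)[67 + √8832945] ≈ (1/2)(67 + 2972.0271) = 1519.5135.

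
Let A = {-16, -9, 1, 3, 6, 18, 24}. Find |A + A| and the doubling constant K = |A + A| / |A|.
K = |A + A| / |A| = 26/7

Enumerate A + A = {a + b : a, b ∈ A}. With |A| = 7, there are |A|^2 = 49 ordered sum pairs; collecting distinct values, A + A = {-32, -25, -18, -15, -13, -10, -8, -6, -3, 2, 4, 6, 7, 8, 9, 12, 15, 19, 21, 24, 25, 27, 30, 36, 42, 48}, so |A + A| = 26. Thus K = 26/7. For comparison, the minimum possible |A + A| over all 7-element sets is 2·7 − 1 = 13 (so min K = 13/7), attained only by arithmetic progressions.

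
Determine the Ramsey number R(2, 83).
R(2, 83) = 83

R(2, k) = k for all k ≥ 2: in a 2-colouring of K_k, either some edge is red (a red K_2) or all edges are blue (a blue K_k). And K_{82} coloured all-blue has no blue K_83, so R(2, 83) > 82. Hence R(2, 83) = 83.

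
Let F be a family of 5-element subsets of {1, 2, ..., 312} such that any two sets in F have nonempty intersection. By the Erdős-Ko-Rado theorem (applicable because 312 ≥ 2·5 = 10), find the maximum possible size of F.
max |F| = C(311, 4) = 382313855

Erdős-Ko-Rado (1961): when n ≥ 2k, max |F| = C(n−1, k−1). The bound is attained by the star {A : i ∈ A} for any fixed i ∈ [n]. Here C(312−1, 5−1) = C(311, 4) = 382313855.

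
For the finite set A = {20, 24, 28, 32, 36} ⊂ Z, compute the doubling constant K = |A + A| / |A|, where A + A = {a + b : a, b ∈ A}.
K = |A + A| / |A| = 9/5

Enumerate A + A = {a + b : a, b ∈ A}. With |A| = 5, there are |A|^2 = 25 ordered sum pairs; collecting distinct values, A + A = {40, 44, 48, 52, 56, 60, 64, 68, 72}, so |A + A| = 9. Thus K = 9/5. Here |A + A| = 2|A| − 1 = 9, the minimum possible — so K = 9/5 is minimal, which holds iff A is an arithmetic progression.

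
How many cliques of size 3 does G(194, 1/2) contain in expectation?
E[# K_3] = C(194, 3) · (1/2)^C(3, 2) = 1198144 / 2^3 = 149768

For each 3-subset S of vertices (there are C(194, 3) = 1198144 such S), let X_S = 1 if S induces a K_3 (all C(3, 2) = 3 edges present). Then P(X_S = 1) = (1/2)^3 = 1/8. By linearity of expectation, E[# K_3] = C(194, 3) · (1/2)^3 = 1198144 / 8 = 149768.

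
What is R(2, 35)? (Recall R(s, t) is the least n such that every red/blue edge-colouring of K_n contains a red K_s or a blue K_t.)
R(2, 35) = 35

R(2, k) = k for all k ≥ 2: in a 2-colouring of K_k, either some edge is red (a red K_2) or all edges are blue (a blue K_k). And K_{34} coloured all-blue has no blue K_35, so R(2, 35) > 34. Hence R(2, 35) = 35.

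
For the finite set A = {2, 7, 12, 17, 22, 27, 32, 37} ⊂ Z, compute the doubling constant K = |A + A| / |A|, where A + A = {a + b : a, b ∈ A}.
K = |A + A| / |A| = 15/8

Enumerate A + A = {a + b : a, b ∈ A}. With |A| = 8, there are |A|^2 = 64 ordered sum pairs; collecting distinct values, A + A = {4, 9, 14, 19, 24, 29, 34, 39, 44, 49, 54, 59, 64, 69, 74}, so |A + A| = 15. Thus K = 15/8. Here |A + A| = 2|A| − 1 = 15, the minimum possible — so K = 15/8 is minimal, which holds iff A is an arithmetic progression.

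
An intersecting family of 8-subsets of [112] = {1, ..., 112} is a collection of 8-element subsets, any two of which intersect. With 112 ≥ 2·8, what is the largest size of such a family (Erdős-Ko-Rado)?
max |F| = C(111, 7) = 33963647355

Erdős-Ko-Rado (1961): when n ≥ 2k, max |F| = C(n−1, k−1). The bound is attained by the star {A : i ∈ A} for any fixed i ∈ [n]. Here C(112−1, 8−1) = C(111, 7) = 33963647355.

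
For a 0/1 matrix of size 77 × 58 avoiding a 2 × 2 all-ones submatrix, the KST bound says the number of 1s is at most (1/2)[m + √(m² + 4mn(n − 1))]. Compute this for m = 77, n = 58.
z(77, 58; 2, 2) ≤ (1/2)[77 + √(77² + 4·77·58·57)] = (1/2)[77 + √1024177] = 544.5082

Kővári–Sós–Turán: let r_1, ..., r_77 be the row sums and z = Σ r_i the total number of 1s. Each pair of columns can share at most one row with both entries 1 (else a 2×2 all-ones block appears), so Σ_i C(r_i, 2) ≤ C(58, 2) = 1653. By convexity Σ_i C(r_i, 2) ≥ 77·C(z/77, 2) = z(z − 77)/(2·77), giving z² − 77z − 77·58·57 ≤ 0 and hence z ≤ (1/2)[77 + √(5929 + 4·254562)] = (1/2)[77 + √1024177] ≈ (1/2)(77 + 1012.0163) = 544.5082.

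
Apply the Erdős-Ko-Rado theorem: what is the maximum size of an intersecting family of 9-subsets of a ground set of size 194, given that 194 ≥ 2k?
max |F| = C(193, 8) = 41219164704168

Erdős-Ko-Rado (1961): when n ≥ 2k, max |F| = C(n−1, k−1). The bound is attained by the star {A : i ∈ A} for any fixed i ∈ [n]. Here C(194−1, 9−1) = C(193, 8) = 41219164704168.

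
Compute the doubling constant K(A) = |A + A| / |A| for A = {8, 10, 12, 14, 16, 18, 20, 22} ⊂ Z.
K = |A + A| / |A| = 15/8

Enumerate A + A = {a + b : a, b ∈ A}. With |A| = 8, there are |A|^2 = 64 ordered sum pairs; collecting distinct values, A + A = {16, 18, 20, 22, 24, 26, 28, 30, 32, 34, 36, 38, 40, 42, 44}, so |A + A| = 15. Thus K = 15/8. Here |A + A| = 2|A| − 1 = 15, the minimum possible — so K = 15/8 is minimal, which holds iff A is an arithmetic progression.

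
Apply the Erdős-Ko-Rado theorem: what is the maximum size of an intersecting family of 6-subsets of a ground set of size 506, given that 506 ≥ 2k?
max |F| = C(505, 5) = 268318178226

Erdős-Ko-Rado (1961): when n ≥ 2k, max |F| = C(n−1, k−1). The bound is attained by the star {A : i ∈ A} for any fixed i ∈ [n]. Here C(506−1, 6−1) = C(505, 5) = 268318178226.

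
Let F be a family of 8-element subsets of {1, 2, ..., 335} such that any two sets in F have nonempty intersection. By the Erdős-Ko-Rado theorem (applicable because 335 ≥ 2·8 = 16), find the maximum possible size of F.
max |F| = C(334, 7) = 86359460961576

The Erdős-Ko-Rado theorem states: for n ≥ 2k, an intersecting family of k-subsets of an n-element set has size at most C(n − 1, k − 1), with equality for 'star' families {A ⊆ [n] : |A| = k, i ∈ A} (fix an element i). For n = 335, k = 8: C(334, 7) = 86359460961576.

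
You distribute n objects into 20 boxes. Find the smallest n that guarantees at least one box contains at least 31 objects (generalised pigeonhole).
n = (31 − 1)·20 + 1 = 601

By the generalised pigeonhole principle, to guarantee some box contains ≥ r objects we need more than (r − 1) · k objects total. Threshold: n = (r − 1) · k + 1. With r = 31 and k = 20: n = 30 · 20 + 1 = 600 + 1 = 601. For n = 600 = 30 · 20, we can put exactly 30 objects in every box, avoiding 31 in any single one — so 601 is tight.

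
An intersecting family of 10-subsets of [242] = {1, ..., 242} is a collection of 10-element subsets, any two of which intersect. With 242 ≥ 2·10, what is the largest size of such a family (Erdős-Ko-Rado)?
max |F| = C(241, 9) = 6497407405685690

Erdős-Ko-Rado (1961): when n ≥ 2k, max |F| = C(n−1, k−1). The bound is attained by the star {A : i ∈ A} for any fixed i ∈ [n]. Here C(242−1, 10−1) = C(241, 9) = 6497407405685690.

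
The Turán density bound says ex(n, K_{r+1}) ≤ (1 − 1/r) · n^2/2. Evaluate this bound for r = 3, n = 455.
Turán density bound = (2/3) · 455^2/2 = 207025/3 ≈ 69008.3333

Turán's theorem: ex(n, K_{r+1}) is achieved by the complete r-partite Turán graph T(n, r) with parts as balanced as possible, and is at most (1 − 1/r) · n^2/2. For r = 3, n = 455: the density bound is (2/3) · 207025/2 = 207025/3 ≈ 69008.3333. The integer-valued extremum is e(T(455, 3)) = 69008, which is strictly less than the density bound 207025/3 since 3 ∤ 455 (the parts of T(455, 3) cannot all be equal).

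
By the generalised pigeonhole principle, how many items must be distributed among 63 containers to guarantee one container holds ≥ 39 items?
n = (39 − 1)·63 + 1 = 2395

By the generalised pigeonhole principle, to guarantee some box contains ≥ r objects we need more than (r − 1) · k objects total. Threshold: n = (r − 1) · k + 1. With r = 39 and k = 63: n = 38 · 63 + 1 = 2394 + 1 = 2395. For n = 2394 = 38 · 63, we can put exactly 38 objects in every box, avoiding 39 in any single one — so 2395 is tight.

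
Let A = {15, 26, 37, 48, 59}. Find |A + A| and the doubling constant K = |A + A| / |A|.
K = |A + A| / |A| = 9/5

Enumerate A + A = {a + b : a, b ∈ A}. With |A| = 5, there are |A|^2 = 25 ordered sum pairs; collecting distinct values, A + A = {30, 41, 52, 63, 74, 85, 96, 107, 118}, so |A + A| = 9. Thus K = 9/5. Here |A + A| = 2|A| − 1 = 9, the minimum possible — so K = 9/5 is minimal, which holds iff A is an arithmetic progression.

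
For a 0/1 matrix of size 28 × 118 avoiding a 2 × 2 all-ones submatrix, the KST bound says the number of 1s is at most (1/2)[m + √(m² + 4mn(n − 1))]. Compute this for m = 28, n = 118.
z(28, 118; 2, 2) ≤ (1/2)[28 + √(28² + 4·28·118·117)] = (1/2)[28 + √1547056] = 635.9035

Kővári–Sós–Turán: let r_1, ..., r_28 be the row sums and z = Σ r_i the total number of 1s. Each pair of columns can share at most one row with both entries 1 (else a 2×2 all-ones block appears), so Σ_i C(r_i, 2) ≤ C(118, 2) = 6903. By convexity Σ_i C(r_i, 2) ≥ 28·C(z/28, 2) = z(z − 28)/(2·28), giving z² − 28z − 28·118·117 ≤ 0 and hence z ≤ (1/2)[28 + √(784 + 4·386568)] = (1/2)[28 + √1547056] ≈ (1/2)(28 + 1243.8071) = 635.9035.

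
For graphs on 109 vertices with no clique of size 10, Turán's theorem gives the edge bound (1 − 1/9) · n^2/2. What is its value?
Turán density bound = (8/9) · 109^2/2 = 47524/9 ≈ 5280.4444

Turán's theorem: ex(n, K_{r+1}) is achieved by the complete r-partite Turán graph T(n, r) with parts as balanced as possible, and is at most (1 − 1/r) · n^2/2. For r = 9, n = 109: the density bound is (8/9) · 11881/2 = 47524/9 ≈ 5280.4444. The integer-valued extremum is e(T(109, 9)) = 5280, which is strictly less than the density bound 47524/9 since 9 ∤ 109 (the parts of T(109, 9) cannot all be equal).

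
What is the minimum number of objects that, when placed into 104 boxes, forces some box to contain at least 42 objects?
n = (42 − 1)·104 + 1 = 4265

By the generalised pigeonhole principle, to guarantee some box contains ≥ r objects we need more than (r − 1) · k objects total. Threshold: n = (r − 1) · k + 1. With r = 42 and k = 104: n = 41 · 104 + 1 = 4264 + 1 = 4265. For n = 4264 = 41 · 104, we can put exactly 41 objects in every box, avoiding 42 in any single one — so 4265 is tight.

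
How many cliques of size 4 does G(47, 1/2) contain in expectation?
E[# K_4] = C(47, 4) · (1/2)^C(4, 2) = 178365 / 2^6 = 2786.953125

For each 4-subset S of vertices (there are C(47, 4) = 178365 such S), let X_S = 1 if S induces a K_4 (all C(4, 2) = 6 edges present). Then P(X_S = 1) = (1/2)^6 = 1/64. By linearity of expectation, E[# K_4] = C(47, 4) · (1/2)^6 = 178365 / 64 = 2786.953125.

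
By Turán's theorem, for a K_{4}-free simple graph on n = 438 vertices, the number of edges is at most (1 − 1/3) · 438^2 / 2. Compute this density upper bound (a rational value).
Turán density bound = (2/3) · 438^2/2 = 63948

Turán's theorem: ex(n, K_{r+1}) is achieved by the complete r-partite Turán graph T(n, r) with parts as balanced as possible, and is at most (1 − 1/r) · n^2/2. For r = 3, n = 438: the density bound is (2/3) · 191844/2 = 63948. Since 3 ∣ 438, the Turán graph T(438, 3) has parts of equal size 146, and its edge count e(T(438, 3)) = 63948 attains the density bound exactly.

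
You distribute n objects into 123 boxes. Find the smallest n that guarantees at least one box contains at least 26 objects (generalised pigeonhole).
n = (26 − 1)·123 + 1 = 3076

By the generalised pigeonhole principle, to guarantee some box contains ≥ r objects we need more than (r − 1) · k objects total. Threshold: n = (r − 1) · k + 1. With r = 26 and k = 123: n = 25 · 123 + 1 = 3075 + 1 = 3076. For n = 3075 = 25 · 123, we can put exactly 25 objects in every box, avoiding 26 in any single one — so 3076 is tight.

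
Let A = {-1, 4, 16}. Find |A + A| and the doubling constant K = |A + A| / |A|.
K = |A + A| / |A| = 6/3 = 2

Enumerate A + A = {a + b : a, b ∈ A}. With |A| = 3, there are |A|^2 = 9 ordered sum pairs; collecting distinct values, A + A = {-2, 3, 8, 15, 20, 32}, so |A + A| = 6. Thus K = 6/3 = 2. For comparison, the minimum possible |A + A| over all 3-element sets is 2·3 − 1 = 5 (so min K = 5/3), attained only by arithmetic progressions.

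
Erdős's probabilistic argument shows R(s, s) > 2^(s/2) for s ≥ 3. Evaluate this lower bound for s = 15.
2^(15/2) = 181.0193; so R(15, 15) > 181.0193

Colour each edge of K_n uniformly at random with red/blue. The expected number of monochromatic K_15 is C(n, 15) · 2 · 2^(−C(15,2)). If C(n, 15) · 2^(1 − C(15,2)) < 1, then with positive probability no monochromatic K_15 exists, so R(15, 15) > n. The standard estimate C(n, 15) ≤ n^15/15! shows this inequality holds whenever n ≤ 2^(15/2) (since 15! · 2^(C(15,2) − 1) > 2^(15^2/2) ≥ n^15). Hence R(15, 15) > 2^(15/2) = 181.0193.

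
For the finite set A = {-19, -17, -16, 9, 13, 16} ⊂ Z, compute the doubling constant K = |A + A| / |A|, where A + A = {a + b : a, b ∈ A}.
K = |A + A| / |A| = 20/6 = 10/3

Enumerate A + A = {a + b : a, b ∈ A}. With |A| = 6, there are |A|^2 = 36 ordered sum pairs; collecting distinct values, A + A = {-38, -36, -35, -34, -33, -32, -10, -8, -7, -6, -4, -3, -1, 0, 18, 22, 25, 26, 29, 32}, so |A + A| = 20. Thus K = 20/6 = 10/3. For comparison, the minimum possible |A + A| over all 6-element sets is 2·6 − 1 = 11 (so min K = 11/6), attained only by arithmetic progressions.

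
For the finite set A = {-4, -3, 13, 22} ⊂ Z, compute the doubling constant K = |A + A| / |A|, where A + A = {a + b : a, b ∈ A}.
K = |A + A| / |A| = 10/4 = 5/2

Enumerate A + A = {a + b : a, b ∈ A}. With |A| = 4, there are |A|^2 = 16 ordered sum pairs; collecting distinct values, A + A = {-8, -7, -6, 9, 10, 18, 19, 26, 35, 44}, so |A + A| = 10. Thus K = 10/4 = 5/2. For comparison, the minimum possible |A + A| over all 4-element sets is 2·4 − 1 = 7 (so min K = 7/4), attained only by arithmetic progressions.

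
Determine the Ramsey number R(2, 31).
R(2, 31) = 31

R(2, k) = k for all k ≥ 2: in a 2-colouring of K_k, either some edge is red (a red K_2) or all edges are blue (a blue K_k). And K_{30} coloured all-blue has no blue K_31, so R(2, 31) > 30. Hence R(2, 31) = 31.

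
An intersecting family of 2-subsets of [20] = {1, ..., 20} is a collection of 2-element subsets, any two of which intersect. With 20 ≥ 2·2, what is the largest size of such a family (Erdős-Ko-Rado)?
max |F| = C(19, 1) = 19

Erdős-Ko-Rado (1961): when n ≥ 2k, max |F| = C(n−1, k−1). The bound is attained by the star {A : i ∈ A} for any fixed i ∈ [n]. Here C(20−1, 2−1) = C(19, 1) = 19.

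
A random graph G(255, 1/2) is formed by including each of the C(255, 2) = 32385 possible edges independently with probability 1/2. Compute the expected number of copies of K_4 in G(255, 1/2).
E[# K_4] = C(255, 4) · (1/2)^C(4, 2) = 172061505 / 2^6 = 2688461.015625

For each 4-subset S of vertices (there are C(255, 4) = 172061505 such S), let X_S = 1 if S induces a K_4 (all C(4, 2) = 6 edges present). Then P(X_S = 1) = (1/2)^6 = 1/64. By linearity of expectation, E[# K_4] = C(255, 4) · (1/2)^6 = 172061505 / 64 = 2688461.015625.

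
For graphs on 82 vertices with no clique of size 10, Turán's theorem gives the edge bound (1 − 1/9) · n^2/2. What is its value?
Turán density bound = (8/9) · 82^2/2 = 26896/9 ≈ 2988.4444

Turán's theorem: ex(n, K_{r+1}) is achieved by the complete r-partite Turán graph T(n, r) with parts as balanced as possible, and is at most (1 − 1/r) · n^2/2. For r = 9, n = 82: the density bound is (8/9) · 6724/2 = 26896/9 ≈ 2988.4444. The integer-valued extremum is e(T(82, 9)) = 2988, which is strictly less than the density bound 26896/9 since 9 ∤ 82 (the parts of T(82, 9) cannot all be equal).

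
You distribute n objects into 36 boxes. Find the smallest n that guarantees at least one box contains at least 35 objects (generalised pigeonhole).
n = (35 − 1)·36 + 1 = 1225

By the generalised pigeonhole principle, to guarantee some box contains ≥ r objects we need more than (r − 1) · k objects total. Threshold: n = (r − 1) · k + 1. With r = 35 and k = 36: n = 34 · 36 + 1 = 1224 + 1 = 1225. For n = 1224 = 34 · 36, we can put exactly 34 objects in every box, avoiding 35 in any single one — so 1225 is tight.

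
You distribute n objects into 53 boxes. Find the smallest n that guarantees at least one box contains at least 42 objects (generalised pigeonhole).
n = (42 − 1)·53 + 1 = 2174

By the generalised pigeonhole principle, to guarantee some box contains ≥ r objects we need more than (r − 1) · k objects total. Threshold: n = (r − 1) · k + 1. With r = 42 and k = 53: n = 41 · 53 + 1 = 2173 + 1 = 2174. For n = 2173 = 41 · 53, we can put exactly 41 objects in every box, avoiding 42 in any single one — so 2174 is tight.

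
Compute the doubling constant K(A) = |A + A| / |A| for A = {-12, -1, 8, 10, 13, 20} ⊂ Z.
K = |A + A| / |A| = 20/6 = 10/3

Enumerate A + A = {a + b : a, b ∈ A}. With |A| = 6, there are |A|^2 = 36 ordered sum pairs; collecting distinct values, A + A = {-24, -13, -4, -2, 1, 7, 8, 9, 12, 16, 18, 19, 20, 21, 23, 26, 28, 30, 33, 40}, so |A + A| = 20. Thus K = 20/6 = 10/3. For comparison, the minimum possible |A + A| over all 6-element sets is 2·6 − 1 = 11 (so min K = 11/6), attained only by arithmetic progressions.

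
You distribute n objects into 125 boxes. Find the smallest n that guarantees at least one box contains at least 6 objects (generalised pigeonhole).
n = (6 − 1)·125 + 1 = 626

By the generalised pigeonhole principle, to guarantee some box contains ≥ r objects we need more than (r − 1) · k objects total. Threshold: n = (r − 1) · k + 1. With r = 6 and k = 125: n = 5 · 125 + 1 = 625 + 1 = 626. For n = 625 = 5 · 125, we can put exactly 5 objects in every box, avoiding 6 in any single one — so 626 is tight.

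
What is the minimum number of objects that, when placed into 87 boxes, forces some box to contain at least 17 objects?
n = (17 − 1)·87 + 1 = 1393

By the generalised pigeonhole principle, to guarantee some box contains ≥ r objects we need more than (r − 1) · k objects total. Threshold: n = (r − 1) · k + 1. With r = 17 and k = 87: n = 16 · 87 + 1 = 1392 + 1 = 1393. For n = 1392 = 16 · 87, we can put exactly 16 objects in every box, avoiding 17 in any single one — so 1393 is tight.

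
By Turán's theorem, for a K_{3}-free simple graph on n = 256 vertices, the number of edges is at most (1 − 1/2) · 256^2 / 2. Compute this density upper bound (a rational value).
Turán density bound = (1/2) · 256^2/2 = 16384

Turán's theorem: ex(n, K_{r+1}) is achieved by the complete r-partite Turán graph T(n, r) with parts as balanced as possible, and is at most (1 − 1/r) · n^2/2. For r = 2, n = 256: the density bound is (1/2) · 65536/2 = 16384. Since 2 ∣ 256, the Turán graph T(256, 2) has parts of equal size 128, and its edge count e(T(256, 2)) = 16384 attains the density bound exactly.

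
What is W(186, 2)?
W(186, 2) = 186 + 1 = 187

A 2-term AP is any pair of integers, so a monochromatic 2-AP exists iff some colour is used at least twice. With 186 colours, the colouring i ↦ i on {1, ..., 186} uses each colour once, avoiding any monochromatic pair, so W(186, 2) > 186. For {1, ..., 187}, pigeonhole forces two integers of the same colour, which form a monochromatic 2-AP. Hence W(186, 2) = 187.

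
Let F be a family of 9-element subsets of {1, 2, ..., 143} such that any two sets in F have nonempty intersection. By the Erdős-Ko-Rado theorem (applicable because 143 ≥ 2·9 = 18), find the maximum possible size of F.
max |F| = C(142, 8) = 3354301527435

Erdős-Ko-Rado (1961): when n ≥ 2k, max |F| = C(n−1, k−1). The bound is attained by the star {A : i ∈ A} for any fixed i ∈ [n]. Here C(143−1, 9−1) = C(142, 8) = 3354301527435.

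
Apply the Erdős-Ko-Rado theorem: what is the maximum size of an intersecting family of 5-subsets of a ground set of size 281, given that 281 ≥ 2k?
max |F| = C(280, 4) = 250654530

Erdős-Ko-Rado (1961): when n ≥ 2k, max |F| = C(n−1, k−1). The bound is attained by the star {A : i ∈ A} for any fixed i ∈ [n]. Here C(281−1, 5−1) = C(280, 4) = 250654530.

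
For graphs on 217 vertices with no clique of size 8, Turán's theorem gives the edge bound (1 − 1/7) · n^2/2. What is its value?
Turán density bound = (6/7) · 217^2/2 = 20181

Turán's theorem: ex(n, K_{r+1}) is achieved by the complete r-partite Turán graph T(n, r) with parts as balanced as possible, and is at most (1 − 1/r) · n^2/2. For r = 7, n = 217: the density bound is (6/7) · 47089/2 = 20181. Since 7 ∣ 217, the Turán graph T(217, 7) has parts of equal size 31, and its edge count e(T(217, 7)) = 20181 attains the density bound exactly.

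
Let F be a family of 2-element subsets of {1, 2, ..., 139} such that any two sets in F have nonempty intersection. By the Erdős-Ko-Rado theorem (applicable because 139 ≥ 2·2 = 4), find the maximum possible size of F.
max |F| = C(138, 1) = 138

Erdős-Ko-Rado (1961): when n ≥ 2k, max |F| = C(n−1, k−1). The bound is attained by the star {A : i ∈ A} for any fixed i ∈ [n]. Here C(139−1, 2−1) = C(138, 1) = 138.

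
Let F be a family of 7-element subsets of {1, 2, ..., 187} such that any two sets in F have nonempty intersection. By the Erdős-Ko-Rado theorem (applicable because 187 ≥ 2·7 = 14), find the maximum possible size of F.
max |F| = C(186, 6) = 53011617022

The Erdős-Ko-Rado theorem states: for n ≥ 2k, an intersecting family of k-subsets of an n-element set has size at most C(n − 1, k − 1), with equality for 'star' families {A ⊆ [n] : |A| = k, i ∈ A} (fix an element i). For n = 187, k = 7: C(186, 6) = 53011617022.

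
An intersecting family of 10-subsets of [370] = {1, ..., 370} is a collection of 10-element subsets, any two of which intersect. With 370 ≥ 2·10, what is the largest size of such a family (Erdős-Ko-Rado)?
max |F| = C(369, 9) = 316792540834038698

Erdős-Ko-Rado (1961): when n ≥ 2k, max |F| = C(n−1, k−1). The bound is attained by the star {A : i ∈ A} for any fixed i ∈ [n]. Here C(370−1, 10−1) = C(369, 9) = 316792540834038698.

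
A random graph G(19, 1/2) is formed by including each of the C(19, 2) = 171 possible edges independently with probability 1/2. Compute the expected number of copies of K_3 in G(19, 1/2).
E[# K_3] = C(19, 3) · (1/2)^C(3, 2) = 969 / 2^3 = 121.125

For each 3-subset S of vertices (there are C(19, 3) = 969 such S), let X_S = 1 if S induces a K_3 (all C(3, 2) = 3 edges present). Then P(X_S = 1) = (1/2)^3 = 1/8. By linearity of expectation, E[# K_3] = C(19, 3) · (1/2)^3 = 969 / 8 = 121.125.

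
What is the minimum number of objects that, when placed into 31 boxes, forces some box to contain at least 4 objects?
n = (4 − 1)·31 + 1 = 94

By the generalised pigeonhole principle, to guarantee some box contains ≥ r objects we need more than (r − 1) · k objects total. Threshold: n = (r − 1) · k + 1. With r = 4 and k = 31: n = 3 · 31 + 1 = 93 + 1 = 94. For n = 93 = 3 · 31, we can put exactly 3 objects in every box, avoiding 4 in any single one — so 94 is tight.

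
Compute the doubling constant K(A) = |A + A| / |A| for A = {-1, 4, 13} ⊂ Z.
K = |A + A| / |A| = 6/3 = 2

Enumerate A + A = {a + b : a, b ∈ A}. With |A| = 3, there are |A|^2 = 9 ordered sum pairs; collecting distinct values, A + A = {-2, 3, 8, 12, 17, 26}, so |A + A| = 6. Thus K = 6/3 = 2. For comparison, the minimum possible |A + A| over all 3-element sets is 2·3 − 1 = 5 (so min K = 5/3), attained only by arithmetic progressions.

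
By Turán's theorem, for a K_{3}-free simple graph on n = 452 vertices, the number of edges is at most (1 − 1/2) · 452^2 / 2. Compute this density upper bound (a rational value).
Turán density bound = (1/2) · 452^2/2 = 51076

Turán's theorem: ex(n, K_{r+1}) is achieved by the complete r-partite Turán graph T(n, r) with parts as balanced as possible, and is at most (1 − 1/r) · n^2/2. For r = 2, n = 452: the density bound is (1/2) · 204304/2 = 51076. Since 2 ∣ 452, the Turán graph T(452, 2) has parts of equal size 226, and its edge count e(T(452, 2)) = 51076 attains the density bound exactly.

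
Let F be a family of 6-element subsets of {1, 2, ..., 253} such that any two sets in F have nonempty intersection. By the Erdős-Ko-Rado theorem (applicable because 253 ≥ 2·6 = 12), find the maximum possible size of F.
max |F| = C(252, 5) = 8137369800

The Erdős-Ko-Rado theorem states: for n ≥ 2k, an intersecting family of k-subsets of an n-element set has size at most C(n − 1, k − 1), with equality for 'star' families {A ⊆ [n] : |A| = k, i ∈ A} (fix an element i). For n = 253, k = 6: C(252, 5) = 8137369800.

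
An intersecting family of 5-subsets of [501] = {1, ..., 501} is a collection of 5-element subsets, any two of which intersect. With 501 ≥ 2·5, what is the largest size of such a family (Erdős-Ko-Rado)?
max |F| = C(500, 4) = 2573031125

Erdős-Ko-Rado (1961): when n ≥ 2k, max |F| = C(n−1, k−1). The bound is attained by the star {A : i ∈ A} for any fixed i ∈ [n]. Here C(501−1, 5−1) = C(500, 4) = 2573031125.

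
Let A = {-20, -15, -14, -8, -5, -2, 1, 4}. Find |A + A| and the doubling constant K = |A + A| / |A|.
K = |A + A| / |A| = 23/8

Enumerate A + A = {a + b : a, b ∈ A}. With |A| = 8, there are |A|^2 = 64 ordered sum pairs; collecting distinct values, A + A = {-40, -35, -34, -30, -29, -28, -25, -23, -22, -20, -19, -17, -16, -14, -13, -11, -10, -7, -4, -1, 2, 5, 8}, so |A + A| = 23. Thus K = 23/8. For comparison, the minimum possible |A + A| over all 8-element sets is 2·8 − 1 = 15 (so min K = 15/8), attained only by arithmetic progressions.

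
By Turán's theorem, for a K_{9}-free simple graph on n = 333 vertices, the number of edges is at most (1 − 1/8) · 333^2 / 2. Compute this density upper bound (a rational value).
Turán density bound = (7/8) · 333^2/2 = 776223/16 ≈ 48513.9375

Turán's theorem: ex(n, K_{r+1}) is achieved by the complete r-partite Turán graph T(n, r) with parts as balanced as possible, and is at most (1 − 1/r) · n^2/2. For r = 8, n = 333: the density bound is (7/8) · 110889/2 = 776223/16 ≈ 48513.9375. The integer-valued extremum is e(T(333, 8)) = 48513, which is strictly less than the density bound 776223/16 since 8 ∤ 333 (the parts of T(333, 8) cannot all be equal).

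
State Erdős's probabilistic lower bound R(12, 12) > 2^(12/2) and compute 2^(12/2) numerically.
2^(12/2) = 64; so R(12, 12) > 64

Colour each edge of K_n uniformly at random with red/blue. The expected number of monochromatic K_12 is C(n, 12) · 2 · 2^(−C(12,2)). If C(n, 12) · 2^(1 − C(12,2)) < 1, then with positive probability no monochromatic K_12 exists, so R(12, 12) > n. The standard estimate C(n, 12) ≤ n^12/12! shows this inequality holds whenever n ≤ 2^(12/2) (since 12! · 2^(C(12,2) − 1) > 2^(12^2/2) ≥ n^12). Hence R(12, 12) > 2^(12/2) = 64.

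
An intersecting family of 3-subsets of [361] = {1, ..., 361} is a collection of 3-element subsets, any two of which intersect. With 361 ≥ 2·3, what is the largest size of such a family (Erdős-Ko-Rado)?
max |F| = C(360, 2) = 64620

Erdős-Ko-Rado (1961): when n ≥ 2k, max |F| = C(n−1, k−1). The bound is attained by the star {A : i ∈ A} for any fixed i ∈ [n]. Here C(361−1, 3−1) = C(360, 2) = 64620.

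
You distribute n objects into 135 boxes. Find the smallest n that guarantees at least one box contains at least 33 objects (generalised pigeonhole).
n = (33 − 1)·135 + 1 = 4321

By the generalised pigeonhole principle, to guarantee some box contains ≥ r objects we need more than (r − 1) · k objects total. Threshold: n = (r − 1) · k + 1. With r = 33 and k = 135: n = 32 · 135 + 1 = 4320 + 1 = 4321. For n = 4320 = 32 · 135, we can put exactly 32 objects in every box, avoiding 33 in any single one — so 4321 is tight.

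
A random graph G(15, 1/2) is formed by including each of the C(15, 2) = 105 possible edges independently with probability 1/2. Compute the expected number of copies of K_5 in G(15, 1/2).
E[# K_5] = C(15, 5) · (1/2)^C(5, 2) = 3003 / 2^10 ≈ 2.932617

For each 5-subset S of vertices (there are C(15, 5) = 3003 such S), let X_S = 1 if S induces a K_5 (all C(5, 2) = 10 edges present). Then P(X_S = 1) = (1/2)^10 = 1/1024. By linearity of expectation, E[# K_5] = C(15, 5) · (1/2)^10 = 3003 / 1024 ≈ 2.932617.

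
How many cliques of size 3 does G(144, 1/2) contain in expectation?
E[# K_3] = C(144, 3) · (1/2)^C(3, 2) = 487344 / 2^3 = 60918

For each 3-subset S of vertices (there are C(144, 3) = 487344 such S), let X_S = 1 if S induces a K_3 (all C(3, 2) = 3 edges present). Then P(X_S = 1) = (1/2)^3 = 1/8. By linearity of expectation, E[# K_3] = C(144, 3) · (1/2)^3 = 487344 / 8 = 60918.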